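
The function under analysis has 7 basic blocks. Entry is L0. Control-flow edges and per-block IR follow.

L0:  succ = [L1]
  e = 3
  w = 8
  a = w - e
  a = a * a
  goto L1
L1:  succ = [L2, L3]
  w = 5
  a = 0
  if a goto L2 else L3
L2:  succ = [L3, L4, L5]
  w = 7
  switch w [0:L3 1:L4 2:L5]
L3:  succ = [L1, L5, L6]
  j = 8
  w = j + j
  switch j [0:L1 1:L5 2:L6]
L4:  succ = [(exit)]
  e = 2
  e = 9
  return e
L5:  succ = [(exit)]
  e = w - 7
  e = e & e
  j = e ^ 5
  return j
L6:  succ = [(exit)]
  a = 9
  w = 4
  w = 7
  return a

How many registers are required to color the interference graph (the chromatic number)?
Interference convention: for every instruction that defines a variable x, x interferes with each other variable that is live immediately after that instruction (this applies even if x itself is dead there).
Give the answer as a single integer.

Answer: 2

Derivation:
def/use:
  L0: {a,e,w} / ∅
  L1: {a,w} / ∅
  L2: {w} / ∅
  L3: {j,w} / ∅
  L4: {e} / ∅
  L5: {e,j} / {w}
  L6: {a,w} / ∅

Backward fixpoint:
  L0: in=∅ out=∅
  L1: in=∅ out=∅
  L2: in=∅ out={w}
  L3: in=∅ out={w}
  L4: in=∅ out=∅
  L5: in={w} out=∅
  L6: in=∅ out=∅

Conflict graph:
  a — {w}
  e — {w}
  j — {w}
  w — {a,e,j}

Registers:
  clique {a,w} ⇒ need ≥ 2
  assign a→R1 e→R1 j→R1 w→R0 — no edge inside a register ⇒ χ ≤ 2
  χ = 2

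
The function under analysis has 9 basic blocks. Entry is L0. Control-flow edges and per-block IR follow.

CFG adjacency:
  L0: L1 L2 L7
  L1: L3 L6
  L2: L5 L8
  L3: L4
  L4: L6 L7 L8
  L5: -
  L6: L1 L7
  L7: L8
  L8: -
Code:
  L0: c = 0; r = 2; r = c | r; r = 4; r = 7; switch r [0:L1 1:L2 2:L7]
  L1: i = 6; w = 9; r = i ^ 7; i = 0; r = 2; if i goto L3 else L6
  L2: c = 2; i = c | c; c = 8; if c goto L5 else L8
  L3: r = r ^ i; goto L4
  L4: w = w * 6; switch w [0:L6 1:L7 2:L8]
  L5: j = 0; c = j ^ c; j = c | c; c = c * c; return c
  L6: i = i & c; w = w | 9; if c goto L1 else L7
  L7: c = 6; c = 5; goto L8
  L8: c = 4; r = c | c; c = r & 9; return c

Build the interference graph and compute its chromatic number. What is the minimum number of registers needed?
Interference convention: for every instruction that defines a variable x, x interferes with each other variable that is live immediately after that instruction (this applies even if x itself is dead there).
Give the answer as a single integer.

Answer: 4

Derivation:
Per-block:
  L0 def {c,r} use ∅
  L1 def {i,r,w} use ∅
  L2 def {c,i} use ∅
  L3 def {r} use {i,r}
  L4 def {w} use {w}
  L5 def {c,j} use {c}
  L6 def {i,w} use {c,i,w}
  L7 def {c} use ∅
  L8 def {c,r} use ∅

Live sets:
  L0 li=∅ lo={c}
  L1 li={c} lo={c,i,r,w}
  L2 li=∅ lo={c}
  L3 li={c,i,r,w} lo={c,i,w}
  L4 li={c,i,w} lo={c,i,w}
  L5 li={c} lo=∅
  L6 li={c,i,w} lo={c}
  L7 li=∅ lo=∅
  L8 li=∅ lo=∅

Conflict graph:
  c — {i,j,r,w}
  i — {c,r,w}
  j — {c}
  r — {c,i,w}
  w — {c,i,r}

Chromatic number:
  clique {c,i,r,w} ⇒ need ≥ 4
  4-colouring: c0={c}  c1={i,j}  c2={r}  c3={w}
  χ = 4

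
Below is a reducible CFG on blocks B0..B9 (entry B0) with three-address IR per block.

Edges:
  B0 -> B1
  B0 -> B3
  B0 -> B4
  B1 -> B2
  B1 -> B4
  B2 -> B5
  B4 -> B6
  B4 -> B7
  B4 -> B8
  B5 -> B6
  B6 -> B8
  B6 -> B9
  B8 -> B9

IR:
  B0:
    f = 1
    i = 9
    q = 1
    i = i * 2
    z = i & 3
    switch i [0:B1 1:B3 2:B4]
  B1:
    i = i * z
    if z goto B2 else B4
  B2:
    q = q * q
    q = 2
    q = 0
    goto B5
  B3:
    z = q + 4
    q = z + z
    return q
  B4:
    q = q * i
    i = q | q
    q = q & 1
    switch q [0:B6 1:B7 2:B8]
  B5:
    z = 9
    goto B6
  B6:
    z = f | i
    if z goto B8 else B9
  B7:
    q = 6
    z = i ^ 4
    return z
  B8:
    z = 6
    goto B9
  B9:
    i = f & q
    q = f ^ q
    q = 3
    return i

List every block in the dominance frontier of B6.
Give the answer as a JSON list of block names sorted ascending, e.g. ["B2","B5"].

Answer: ["B8", "B9"]

Derivation:
idom tree: B1←B0 B2←B1 B3←B0 B4←B0 B5←B2 B6←B0 B7←B4 B8←B0 B9←B0
Dom∩ at merges:
  B4: preds {B0,B1}: {B0} ∩ {B0,B1} = {B0}; idom=B0
  B6: preds {B4,B5}: {B0,B4} ∩ {B0,B1,B2,B5} = {B0}; idom=B0
  B8: preds {B4,B6}: {B0,B4} ∩ {B0,B6} = {B0}; idom=B0
  B9: preds {B6,B8}: {B0,B6} ∩ {B0,B8} = {B0}; idom=B0

DF derivation:
  B4←B0: walk · to B0
  B4←B1: walk B1 to B0
  B6←B4: walk B4 to B0
  B6←B5: walk B5→B2→B1 to B0
  B8←B4: walk B4 to B0
  B8←B6: walk B6 to B0
  B9←B6: walk B6 to B0
  B9←B8: walk B8 to B0
  B0: DF=∅
  B1: DF={B4,B6}
  B2: DF={B6}
  B3: DF=∅
  B4: DF={B6,B8}
  B5: DF={B6}
  B6: DF={B8,B9}
  B7: DF=∅
  B8: DF={B9}
  B9: DF=∅

DF(B6) = ["B8", "B9"]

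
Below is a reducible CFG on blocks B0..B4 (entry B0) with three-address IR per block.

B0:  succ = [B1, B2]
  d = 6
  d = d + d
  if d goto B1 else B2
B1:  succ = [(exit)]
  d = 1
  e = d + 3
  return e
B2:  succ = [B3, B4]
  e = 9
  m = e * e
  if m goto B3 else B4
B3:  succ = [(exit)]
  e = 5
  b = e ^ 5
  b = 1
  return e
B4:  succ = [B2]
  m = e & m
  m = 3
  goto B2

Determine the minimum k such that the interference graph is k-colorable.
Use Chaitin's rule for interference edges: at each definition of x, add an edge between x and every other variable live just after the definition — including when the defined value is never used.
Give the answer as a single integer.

def/use:
  B0: {d} / ∅
  B1: {d,e} / ∅
  B2: {e,m} / ∅
  B3: {b,e} / ∅
  B4: {m} / {e,m}

Live sets:
  B0 li=∅ lo=∅
  B1 li=∅ lo=∅
  B2 li=∅ lo={e,m}
  B3 li=∅ lo=∅
  B4 li={e,m} lo=∅

Conflict graph:
  b: {e}
  d: ∅
  e: {b,m}
  m: {e}

Chromatic number:
  lower bound: {b,e} mutually conflict ⇒ χ ≥ 2
  2-colouring: R0={d,e}  R1={b,m}
  χ = 2

Answer: 2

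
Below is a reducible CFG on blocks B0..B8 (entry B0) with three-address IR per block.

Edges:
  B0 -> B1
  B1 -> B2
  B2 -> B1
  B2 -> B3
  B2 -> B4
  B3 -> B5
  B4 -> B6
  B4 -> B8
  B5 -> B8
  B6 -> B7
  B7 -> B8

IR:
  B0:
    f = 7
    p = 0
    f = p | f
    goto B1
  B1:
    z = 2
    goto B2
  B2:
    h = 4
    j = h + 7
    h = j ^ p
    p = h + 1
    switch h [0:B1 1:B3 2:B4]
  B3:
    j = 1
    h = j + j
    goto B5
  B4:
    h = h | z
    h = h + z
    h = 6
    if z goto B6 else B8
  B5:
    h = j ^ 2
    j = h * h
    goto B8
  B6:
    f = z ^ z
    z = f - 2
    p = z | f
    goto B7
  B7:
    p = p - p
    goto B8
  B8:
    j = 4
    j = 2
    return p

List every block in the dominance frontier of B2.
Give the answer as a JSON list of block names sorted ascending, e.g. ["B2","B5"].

idom tree: B1←B0 B2←B1 B3←B2 B4←B2 B5←B3 B6←B4 B7←B6 B8←B2
Dom at joins:
  B1: preds {B0,B2}: {B0} ∩ {B0,B1,B2} = {B0}; idom=B0
  B8: preds {B4,B5,B7}: {B0,B1,B2,B4} ∩ {B0,B1,B2,B3,B5} ∩ {B0,B1,B2,B4,B6,B7} = {B0,B1,B2}; idom=B2

DF derivation:
  B1←B0: walk · to B0
  B1←B2: walk B2→B1 to B0
  B8←B4: walk B4 to B2
  B8←B5: walk B5→B3 to B2
  B8←B7: walk B7→B6→B4 to B2
  B0: DF=∅
  B1: DF={B1}
  B2: DF={B1}
  B3: DF={B8}
  B4: DF={B8}
  B5: DF={B8}
  B6: DF={B8}
  B7: DF={B8}
  B8: DF=∅

DF(B2) = ["B1"]

Answer: ["B1"]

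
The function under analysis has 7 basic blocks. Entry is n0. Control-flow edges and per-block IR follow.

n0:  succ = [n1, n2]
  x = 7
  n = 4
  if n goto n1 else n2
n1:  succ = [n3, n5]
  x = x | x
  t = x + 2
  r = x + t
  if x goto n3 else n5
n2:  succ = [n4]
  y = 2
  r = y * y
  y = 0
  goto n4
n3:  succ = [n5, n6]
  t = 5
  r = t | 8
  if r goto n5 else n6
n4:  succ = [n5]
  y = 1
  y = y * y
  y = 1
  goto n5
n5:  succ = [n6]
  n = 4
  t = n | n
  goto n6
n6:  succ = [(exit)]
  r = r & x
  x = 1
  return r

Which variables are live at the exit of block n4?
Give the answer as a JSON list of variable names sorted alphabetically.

Per-block:
  n0 def {n,x} use ∅
  n1 def {r,t,x} use {x}
  n2 def {r,y} use ∅
  n3 def {r,t} use ∅
  n4 def {y} use ∅
  n5 def {n,t} use ∅
  n6 def {r,x} use {r,x}

Backward fixpoint:
  live n0: ∅→{x}
  live n1: {x}→{r,x}
  live n2: {x}→{r,x}
  live n3: {x}→{r,x}
  live n4: {r,x}→{r,x}
  live n5: {r,x}→{r,x}
  live n6: {r,x}→∅

live-out(n4) = ["r", "x"]

Answer: ["r", "x"]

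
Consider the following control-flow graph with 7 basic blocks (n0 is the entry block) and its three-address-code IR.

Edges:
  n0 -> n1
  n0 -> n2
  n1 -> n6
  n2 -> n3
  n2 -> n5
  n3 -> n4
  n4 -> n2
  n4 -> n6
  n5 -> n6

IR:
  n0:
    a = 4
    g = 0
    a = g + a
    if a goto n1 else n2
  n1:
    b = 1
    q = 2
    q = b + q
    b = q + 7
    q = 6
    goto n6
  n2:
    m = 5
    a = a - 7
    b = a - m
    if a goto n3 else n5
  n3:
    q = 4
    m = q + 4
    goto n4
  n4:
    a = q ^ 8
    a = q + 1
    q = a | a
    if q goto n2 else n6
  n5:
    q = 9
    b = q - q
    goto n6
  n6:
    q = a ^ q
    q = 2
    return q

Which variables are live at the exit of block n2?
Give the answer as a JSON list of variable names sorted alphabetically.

Answer: ["a"]

Working:
def/use:
  n0 def {a,g} use ∅
  n1 def {b,q} use ∅
  n2 def {a,b,m} use {a}
  n3 def {m,q} use ∅
  n4 def {a,q} use {q}
  n5 def {b,q} use ∅
  n6 def {q} use {a,q}

Backward fixpoint:
  n0 li=∅ lo={a}
  n1 li={a} lo={a,q}
  n2 li={a} lo={a}
  n3 li=∅ lo={q}
  n4 li={q} lo={a,q}
  n5 li={a} lo={a,q}
  n6 li={a,q} lo=∅

live-out(n2) = ["a"]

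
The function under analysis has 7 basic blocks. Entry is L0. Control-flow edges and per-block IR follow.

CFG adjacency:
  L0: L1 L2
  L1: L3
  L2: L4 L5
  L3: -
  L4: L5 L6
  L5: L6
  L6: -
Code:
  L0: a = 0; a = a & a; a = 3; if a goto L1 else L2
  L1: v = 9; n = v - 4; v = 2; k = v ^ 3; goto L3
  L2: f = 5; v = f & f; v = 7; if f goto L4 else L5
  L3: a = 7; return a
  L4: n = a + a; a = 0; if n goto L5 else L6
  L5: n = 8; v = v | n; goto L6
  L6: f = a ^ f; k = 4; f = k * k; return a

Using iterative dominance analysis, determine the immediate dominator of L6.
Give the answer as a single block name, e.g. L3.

Answer: L2

Derivation:
idom tree: L1←L0 L2←L0 L3←L1 L4←L2 L5←L2 L6←L2
Dom∩ at merges:
  L5: preds {L2,L4}: {L0,L2} ∩ {L0,L2,L4} = {L0,L2}; idom=L2
  L6: preds {L4,L5}: {L0,L2,L4} ∩ {L0,L2,L5} = {L0,L2}; idom=L2

idom(L6) = L2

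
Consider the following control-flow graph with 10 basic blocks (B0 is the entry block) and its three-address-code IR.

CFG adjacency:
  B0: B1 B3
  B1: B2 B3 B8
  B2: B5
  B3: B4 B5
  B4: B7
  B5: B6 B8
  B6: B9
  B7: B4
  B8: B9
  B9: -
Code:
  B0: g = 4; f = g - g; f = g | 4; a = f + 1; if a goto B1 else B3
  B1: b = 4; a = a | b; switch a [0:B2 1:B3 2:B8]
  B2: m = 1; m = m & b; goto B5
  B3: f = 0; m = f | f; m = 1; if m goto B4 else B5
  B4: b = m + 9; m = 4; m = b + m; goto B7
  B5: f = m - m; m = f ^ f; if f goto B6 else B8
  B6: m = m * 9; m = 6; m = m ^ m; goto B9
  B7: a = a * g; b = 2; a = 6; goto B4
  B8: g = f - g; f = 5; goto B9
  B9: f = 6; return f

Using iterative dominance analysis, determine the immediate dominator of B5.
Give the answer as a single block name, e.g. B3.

Answer: B0

Working:
idom tree: B1←B0 B2←B1 B3←B0 B4←B3 B5←B0 B6←B5 B7←B4 B8←B0 B9←B0
Join-block Dom:
  B3: preds {B0,B1}: {B0} ∩ {B0,B1} = {B0}; idom=B0
  B4: preds {B3,B7}: {B0,B3} ∩ {B0,B3,B4,B7} = {B0,B3}; idom=B3
  B5: preds {B2,B3}: {B0,B1,B2} ∩ {B0,B3} = {B0}; idom=B0
  B8: preds {B1,B5}: {B0,B1} ∩ {B0,B5} = {B0}; idom=B0
  B9: preds {B6,B8}: {B0,B5,B6} ∩ {B0,B8} = {B0}; idom=B0

idom(B5) = B0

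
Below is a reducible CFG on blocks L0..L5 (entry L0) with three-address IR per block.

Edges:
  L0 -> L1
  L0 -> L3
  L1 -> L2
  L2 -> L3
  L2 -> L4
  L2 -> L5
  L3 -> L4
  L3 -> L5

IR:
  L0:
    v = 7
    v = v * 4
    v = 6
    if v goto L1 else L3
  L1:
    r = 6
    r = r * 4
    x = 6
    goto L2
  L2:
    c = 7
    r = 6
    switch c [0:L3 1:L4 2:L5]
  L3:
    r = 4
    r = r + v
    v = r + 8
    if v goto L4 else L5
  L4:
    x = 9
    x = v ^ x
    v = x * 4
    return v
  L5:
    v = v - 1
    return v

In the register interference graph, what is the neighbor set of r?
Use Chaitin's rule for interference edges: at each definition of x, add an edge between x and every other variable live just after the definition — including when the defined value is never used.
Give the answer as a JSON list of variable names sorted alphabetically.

Per-block:
  L0: {v} / ∅
  L1: {r,x} / ∅
  L2: {c,r} / ∅
  L3: {r,v} / {v}
  L4: {v,x} / {v}
  L5: {v} / {v}

Backward fixpoint:
  live L0: ∅→{v}
  live L1: {v}→{v}
  live L2: {v}→{v}
  live L3: {v}→{v}
  live L4: {v}→∅
  live L5: {v}→∅

Interference:
  c↔{r,v}
  r↔{c,v}
  v↔{c,r,x}
  x↔{v}

N(r) = ["c", "v"]

Answer: ["c", "v"]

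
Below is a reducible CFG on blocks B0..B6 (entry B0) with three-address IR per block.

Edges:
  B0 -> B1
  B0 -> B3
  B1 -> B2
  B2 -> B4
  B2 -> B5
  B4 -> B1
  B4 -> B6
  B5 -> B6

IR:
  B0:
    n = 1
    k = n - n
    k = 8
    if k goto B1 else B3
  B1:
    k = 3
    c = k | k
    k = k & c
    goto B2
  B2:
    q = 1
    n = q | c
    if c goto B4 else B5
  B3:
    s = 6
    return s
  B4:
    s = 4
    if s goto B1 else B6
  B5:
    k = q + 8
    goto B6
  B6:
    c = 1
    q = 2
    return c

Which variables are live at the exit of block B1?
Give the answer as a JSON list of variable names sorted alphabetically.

Per-block:
  B0: {k,n} / ∅
  B1: {c,k} / ∅
  B2: {n,q} / {c}
  B3: {s} / ∅
  B4: {s} / ∅
  B5: {k} / {q}
  B6: {c,q} / ∅

Backward fixpoint:
  B0 li=∅ lo=∅
  B1 li=∅ lo={c}
  B2 li={c} lo={q}
  B3 li=∅ lo=∅
  B4 li=∅ lo=∅
  B5 li={q} lo=∅
  B6 li=∅ lo=∅

live-out(B1) = ["c"]

Answer: ["c"]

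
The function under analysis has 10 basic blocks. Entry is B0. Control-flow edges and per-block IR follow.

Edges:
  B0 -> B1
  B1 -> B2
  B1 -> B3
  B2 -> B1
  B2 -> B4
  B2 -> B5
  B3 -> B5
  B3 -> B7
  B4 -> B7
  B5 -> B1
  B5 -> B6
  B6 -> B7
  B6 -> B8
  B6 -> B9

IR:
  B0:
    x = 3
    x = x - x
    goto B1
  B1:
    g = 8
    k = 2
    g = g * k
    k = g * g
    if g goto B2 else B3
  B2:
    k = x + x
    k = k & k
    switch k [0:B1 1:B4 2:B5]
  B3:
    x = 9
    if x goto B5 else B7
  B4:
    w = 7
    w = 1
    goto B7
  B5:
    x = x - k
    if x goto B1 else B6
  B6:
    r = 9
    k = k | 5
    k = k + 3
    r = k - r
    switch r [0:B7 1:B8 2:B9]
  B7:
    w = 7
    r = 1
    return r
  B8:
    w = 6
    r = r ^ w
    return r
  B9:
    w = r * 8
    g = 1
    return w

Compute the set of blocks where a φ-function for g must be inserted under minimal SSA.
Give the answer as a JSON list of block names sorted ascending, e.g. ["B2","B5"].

Answer: ["B1"]

Analysis:
idom tree: B1←B0 B2←B1 B3←B1 B4←B2 B5←B1 B6←B5 B7←B1 B8←B6 B9←B6
Dom∩ at merges:
  B1: preds {B0,B2,B5}: {B0} ∩ {B0,B1,B2} ∩ {B0,B1,B5} = {B0}; idom=B0
  B5: preds {B2,B3}: {B0,B1,B2} ∩ {B0,B1,B3} = {B0,B1}; idom=B1
  B7: preds {B3,B4,B6}: {B0,B1,B3} ∩ {B0,B1,B2,B4} ∩ {B0,B1,B5,B6} = {B0,B1}; idom=B1

DF derivation:
  B1←B0: walk · to B0
  B1←B2: walk B2→B1 to B0
  B1←B5: walk B5→B1 to B0
  B5←B2: walk B2 to B1
  B5←B3: walk B3 to B1
  B7←B3: walk B3 to B1
  B7←B4: walk B4→B2 to B1
  B7←B6: walk B6→B5 to B1
  B0: DF=∅
  B1: DF={B1}
  B2: DF={B1,B5,B7}
  B3: DF={B5,B7}
  B4: DF={B7}
  B5: DF={B1,B7}
  B6: DF={B7}
  B7: DF=∅
  B8: DF=∅
  B9: DF=∅

φ for g: defs {B1,B9}
  DF⁺ = {B1}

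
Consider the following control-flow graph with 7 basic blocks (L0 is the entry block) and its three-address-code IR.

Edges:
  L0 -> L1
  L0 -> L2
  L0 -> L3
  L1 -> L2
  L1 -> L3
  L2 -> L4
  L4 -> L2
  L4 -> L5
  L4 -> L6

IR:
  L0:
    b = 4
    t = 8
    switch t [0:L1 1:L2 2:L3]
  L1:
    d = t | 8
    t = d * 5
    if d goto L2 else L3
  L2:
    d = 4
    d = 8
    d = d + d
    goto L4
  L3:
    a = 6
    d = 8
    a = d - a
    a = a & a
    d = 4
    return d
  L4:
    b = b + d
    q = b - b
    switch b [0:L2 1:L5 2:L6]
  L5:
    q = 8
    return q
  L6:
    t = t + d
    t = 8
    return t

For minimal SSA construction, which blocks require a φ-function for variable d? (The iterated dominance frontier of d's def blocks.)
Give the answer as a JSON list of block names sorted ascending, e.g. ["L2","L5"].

Answer: ["L2", "L3"]

Working:
idom tree: L1←L0 L2←L0 L3←L0 L4←L2 L5←L4 L6←L4
Join-block Dom:
  L2: preds {L0,L1,L4}: {L0} ∩ {L0,L1} ∩ {L0,L2,L4} = {L0}; idom=L0
  L3: preds {L0,L1}: {L0} ∩ {L0,L1} = {L0}; idom=L0

Frontier:
  join L2 pred L0: · stop@L0
  join L2 pred L1: L1 stop@L0
  join L2 pred L4: L4→L2 stop@L0
  join L3 pred L0: · stop@L0
  join L3 pred L1: L1 stop@L0
  DF(L0)=∅
  DF(L1)={L2,L3}
  DF(L2)={L2}
  DF(L3)=∅
  DF(L4)={L2}
  DF(L5)=∅
  DF(L6)=∅

φ for d: defs {L1,L2,L3}
  DF⁺ = {L2,L3}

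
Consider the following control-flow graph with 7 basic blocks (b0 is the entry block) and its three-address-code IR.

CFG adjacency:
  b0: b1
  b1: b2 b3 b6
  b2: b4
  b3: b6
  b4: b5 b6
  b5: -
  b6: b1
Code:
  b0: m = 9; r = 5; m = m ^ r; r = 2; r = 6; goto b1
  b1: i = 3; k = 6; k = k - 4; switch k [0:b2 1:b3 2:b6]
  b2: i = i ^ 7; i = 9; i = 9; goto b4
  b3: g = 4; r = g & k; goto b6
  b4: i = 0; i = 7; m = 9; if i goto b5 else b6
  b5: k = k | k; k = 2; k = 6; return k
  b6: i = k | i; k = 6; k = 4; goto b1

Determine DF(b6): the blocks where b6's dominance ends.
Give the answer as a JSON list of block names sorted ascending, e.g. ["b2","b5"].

Answer: ["b1"]

Analysis:
idom tree: b1←b0 b2←b1 b3←b1 b4←b2 b5←b4 b6←b1
Dom at joins:
  b1: preds {b0,b6}: {b0} ∩ {b0,b1,b6} = {b0}; idom=b0
  b6: preds {b1,b3,b4}: {b0,b1} ∩ {b0,b1,b3} ∩ {b0,b1,b2,b4} = {b0,b1}; idom=b1

DF derivation:
  b1←b0: walk · to b0
  b1←b6: walk b6→b1 to b0
  b6←b1: walk · to b1
  b6←b3: walk b3 to b1
  b6←b4: walk b4→b2 to b1
  b0: DF=∅
  b1: DF={b1}
  b2: DF={b6}
  b3: DF={b6}
  b4: DF={b6}
  b5: DF=∅
  b6: DF={b1}

DF(b6) = ["b1"]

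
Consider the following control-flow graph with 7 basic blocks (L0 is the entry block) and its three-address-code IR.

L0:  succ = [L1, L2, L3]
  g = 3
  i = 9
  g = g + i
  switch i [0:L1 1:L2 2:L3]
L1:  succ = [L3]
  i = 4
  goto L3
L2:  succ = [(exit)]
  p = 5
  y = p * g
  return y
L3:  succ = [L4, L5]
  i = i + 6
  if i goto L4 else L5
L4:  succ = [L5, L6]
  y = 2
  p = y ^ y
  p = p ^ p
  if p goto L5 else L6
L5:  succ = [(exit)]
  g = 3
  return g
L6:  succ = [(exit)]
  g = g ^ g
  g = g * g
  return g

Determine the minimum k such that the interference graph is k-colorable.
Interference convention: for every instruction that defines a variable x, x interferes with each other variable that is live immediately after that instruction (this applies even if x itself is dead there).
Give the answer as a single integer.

Answer: 2

Analysis:
Per-block:
  L0 def {g,i} use ∅
  L1 def {i} use ∅
  L2 def {p,y} use {g}
  L3 def {i} use {i}
  L4 def {p,y} use ∅
  L5 def {g} use ∅
  L6 def {g} use {g}

Liveness:
  L0 li=∅ lo={g,i}
  L1 li={g} lo={g,i}
  L2 li={g} lo=∅
  L3 li={g,i} lo={g}
  L4 li={g} lo={g}
  L5 li=∅ lo=∅
  L6 li={g} lo=∅

Conflict graph:
  g↔{i,p,y}
  i↔{g}
  p↔{g}
  y↔{g}

Registers:
  lower bound: {g,i} mutually conflict ⇒ χ ≥ 2
  2-colouring: r0={g}  r1={i,p,y}
  χ = 2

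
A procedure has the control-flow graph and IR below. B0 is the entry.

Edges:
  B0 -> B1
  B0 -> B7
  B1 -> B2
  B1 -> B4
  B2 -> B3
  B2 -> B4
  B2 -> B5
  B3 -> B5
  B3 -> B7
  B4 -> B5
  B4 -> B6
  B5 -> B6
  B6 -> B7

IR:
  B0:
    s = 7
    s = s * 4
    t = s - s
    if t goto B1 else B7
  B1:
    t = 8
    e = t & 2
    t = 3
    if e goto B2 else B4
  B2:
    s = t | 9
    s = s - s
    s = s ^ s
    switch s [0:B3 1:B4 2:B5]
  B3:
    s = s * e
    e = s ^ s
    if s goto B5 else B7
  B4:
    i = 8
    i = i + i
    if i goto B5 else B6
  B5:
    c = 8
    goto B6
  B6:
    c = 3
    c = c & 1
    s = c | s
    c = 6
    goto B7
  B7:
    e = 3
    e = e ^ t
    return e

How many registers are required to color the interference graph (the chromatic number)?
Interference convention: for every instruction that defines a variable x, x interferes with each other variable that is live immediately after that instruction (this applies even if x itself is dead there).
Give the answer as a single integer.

def/use:
  B0: def={s,t} ue=∅
  B1: def={e,t} ue=∅
  B2: def={s} ue={t}
  B3: def={e,s} ue={e,s}
  B4: def={i} ue=∅
  B5: def={c} ue=∅
  B6: def={c,s} ue={s}
  B7: def={e} ue={t}

Live sets:
  live B0: ∅→{s,t}
  live B1: {s}→{e,s,t}
  live B2: {e,t}→{e,s,t}
  live B3: {e,s,t}→{s,t}
  live B4: {s,t}→{s,t}
  live B5: {s,t}→{s,t}
  live B6: {s,t}→{t}
  live B7: {t}→∅

Conflict graph:
  c — {s,t}
  e — {s,t}
  i — {s,t}
  s — {c,e,i,t}
  t — {c,e,i,s}

Registers:
  lower bound: {c,s,t} mutually conflict ⇒ χ ≥ 3
  3-colouring: c0={s}  c1={t}  c2={c,e,i}
  χ = 3

Answer: 3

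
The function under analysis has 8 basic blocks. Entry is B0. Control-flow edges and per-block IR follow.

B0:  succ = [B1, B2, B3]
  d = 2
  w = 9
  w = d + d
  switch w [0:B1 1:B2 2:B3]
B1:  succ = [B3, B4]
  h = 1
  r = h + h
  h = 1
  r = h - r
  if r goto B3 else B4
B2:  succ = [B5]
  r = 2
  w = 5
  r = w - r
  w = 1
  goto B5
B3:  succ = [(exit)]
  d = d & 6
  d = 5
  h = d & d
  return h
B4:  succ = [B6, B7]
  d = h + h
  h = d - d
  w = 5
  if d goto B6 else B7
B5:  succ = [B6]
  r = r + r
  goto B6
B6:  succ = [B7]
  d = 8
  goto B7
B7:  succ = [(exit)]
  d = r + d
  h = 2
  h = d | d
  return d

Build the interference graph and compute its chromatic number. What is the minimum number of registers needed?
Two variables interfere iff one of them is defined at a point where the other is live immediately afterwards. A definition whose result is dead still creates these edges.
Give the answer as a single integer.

Answer: 3

Analysis:
def/use:
  B0: {d,w} / ∅
  B1: {h,r} / ∅
  B2: {r,w} / ∅
  B3: {d,h} / {d}
  B4: {d,h,w} / {h}
  B5: {r} / {r}
  B6: {d} / ∅
  B7: {d,h} / {d,r}

Backward fixpoint:
  live B0: ∅→{d}
  live B1: {d}→{d,h,r}
  live B2: ∅→{r}
  live B3: {d}→∅
  live B4: {h,r}→{d,r}
  live B5: {r}→{r}
  live B6: {r}→{d,r}
  live B7: {d,r}→∅

Interference:
  d: {h,r,w}
  h: {d,r}
  r: {d,h,w}
  w: {d,r}

Chromatic number:
  clique {d,h,r} ⇒ need ≥ 3
  3-colouring: c0={d}  c1={r}  c2={h,w}
  χ = 3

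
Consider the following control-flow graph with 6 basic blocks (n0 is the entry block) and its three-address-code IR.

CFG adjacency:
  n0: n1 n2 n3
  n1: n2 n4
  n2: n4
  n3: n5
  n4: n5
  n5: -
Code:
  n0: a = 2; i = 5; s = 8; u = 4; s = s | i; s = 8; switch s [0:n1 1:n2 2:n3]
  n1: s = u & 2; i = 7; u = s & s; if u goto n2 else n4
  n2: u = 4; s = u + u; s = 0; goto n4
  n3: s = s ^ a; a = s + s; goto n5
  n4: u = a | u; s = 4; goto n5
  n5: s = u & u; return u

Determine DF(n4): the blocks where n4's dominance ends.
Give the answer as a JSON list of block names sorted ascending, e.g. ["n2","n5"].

Answer: ["n5"]

Working:
idom tree: n1←n0 n2←n0 n3←n0 n4←n0 n5←n0
Dom at joins:
  n2: preds {n0,n1}: {n0} ∩ {n0,n1} = {n0}; idom=n0
  n4: preds {n1,n2}: {n0,n1} ∩ {n0,n2} = {n0}; idom=n0
  n5: preds {n3,n4}: {n0,n3} ∩ {n0,n4} = {n0}; idom=n0

DF derivation:
  n2←n0: walk · to n0
  n2←n1: walk n1 to n0
  n4←n1: walk n1 to n0
  n4←n2: walk n2 to n0
  n5←n3: walk n3 to n0
  n5←n4: walk n4 to n0
  DF(n0)=∅
  DF(n1)={n2,n4}
  DF(n2)={n4}
  DF(n3)={n5}
  DF(n4)={n5}
  DF(n5)=∅

DF(n4) = ["n5"]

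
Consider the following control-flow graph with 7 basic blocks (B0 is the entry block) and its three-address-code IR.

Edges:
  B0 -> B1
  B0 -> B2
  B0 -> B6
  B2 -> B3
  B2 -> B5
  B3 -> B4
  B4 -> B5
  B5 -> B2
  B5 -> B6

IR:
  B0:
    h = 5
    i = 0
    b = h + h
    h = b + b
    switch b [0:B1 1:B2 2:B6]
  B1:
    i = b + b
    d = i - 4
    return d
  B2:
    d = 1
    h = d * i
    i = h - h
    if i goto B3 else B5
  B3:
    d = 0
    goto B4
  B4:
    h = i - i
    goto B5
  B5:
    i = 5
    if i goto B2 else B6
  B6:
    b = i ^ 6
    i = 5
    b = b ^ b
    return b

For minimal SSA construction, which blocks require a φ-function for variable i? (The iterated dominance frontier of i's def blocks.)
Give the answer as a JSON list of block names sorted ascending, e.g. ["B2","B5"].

Answer: ["B2", "B6"]

Derivation:
idom tree: B1←B0 B2←B0 B3←B2 B4←B3 B5←B2 B6←B0
Dom∩ at merges:
  B2: preds {B0,B5}: {B0} ∩ {B0,B2,B5} = {B0}; idom=B0
  B5: preds {B2,B4}: {B0,B2} ∩ {B0,B2,B3,B4} = {B0,B2}; idom=B2
  B6: preds {B0,B5}: {B0} ∩ {B0,B2,B5} = {B0}; idom=B0

Frontier:
  join B2 pred B0: · stop@B0
  join B2 pred B5: B5→B2 stop@B0
  join B5 pred B2: · stop@B2
  join B5 pred B4: B4→B3 stop@B2
  join B6 pred B0: · stop@B0
  join B6 pred B5: B5→B2 stop@B0
  DF(B0)=∅
  DF(B1)=∅
  DF(B2)={B2,B6}
  DF(B3)={B5}
  DF(B4)={B5}
  DF(B5)={B2,B6}
  DF(B6)=∅

φ for i: defs {B0,B1,B2,B5,B6}
  DF⁺ = {B2,B6}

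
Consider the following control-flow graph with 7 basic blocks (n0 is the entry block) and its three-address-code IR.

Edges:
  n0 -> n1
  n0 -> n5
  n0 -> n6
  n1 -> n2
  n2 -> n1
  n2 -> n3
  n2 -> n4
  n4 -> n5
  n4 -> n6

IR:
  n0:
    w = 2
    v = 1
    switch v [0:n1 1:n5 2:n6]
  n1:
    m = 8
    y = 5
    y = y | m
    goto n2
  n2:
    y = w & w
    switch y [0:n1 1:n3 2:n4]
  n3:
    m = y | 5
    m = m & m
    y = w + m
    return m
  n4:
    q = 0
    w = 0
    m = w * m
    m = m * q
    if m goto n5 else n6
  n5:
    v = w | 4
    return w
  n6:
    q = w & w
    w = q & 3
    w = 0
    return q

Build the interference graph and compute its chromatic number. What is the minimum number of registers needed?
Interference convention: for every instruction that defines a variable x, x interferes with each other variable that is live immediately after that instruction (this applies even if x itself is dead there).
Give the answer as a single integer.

Answer: 3

Working:
Per-block:
  n0: def={v,w} ue=∅
  n1: def={m,y} ue=∅
  n2: def={y} ue={w}
  n3: def={m,y} ue={w,y}
  n4: def={m,q,w} ue={m}
  n5: def={v} ue={w}
  n6: def={q,w} ue={w}

Live sets:
  live n0: ∅→{w}
  live n1: {w}→{m,w}
  live n2: {m,w}→{m,w,y}
  live n3: {w,y}→∅
  live n4: {m}→{w}
  live n5: {w}→∅
  live n6: {w}→∅

Interfere edges:
  m↔{q,w,y}
  q↔{m,w}
  v↔{w}
  w↔{m,q,v,y}
  y↔{m,w}

Chromatic number:
  {m,q,w} pairwise interfere (3-clique) ⇒ χ ≥ 3
  3-colouring: r0={w}  r1={m,v}  r2={q,y}
  χ = 3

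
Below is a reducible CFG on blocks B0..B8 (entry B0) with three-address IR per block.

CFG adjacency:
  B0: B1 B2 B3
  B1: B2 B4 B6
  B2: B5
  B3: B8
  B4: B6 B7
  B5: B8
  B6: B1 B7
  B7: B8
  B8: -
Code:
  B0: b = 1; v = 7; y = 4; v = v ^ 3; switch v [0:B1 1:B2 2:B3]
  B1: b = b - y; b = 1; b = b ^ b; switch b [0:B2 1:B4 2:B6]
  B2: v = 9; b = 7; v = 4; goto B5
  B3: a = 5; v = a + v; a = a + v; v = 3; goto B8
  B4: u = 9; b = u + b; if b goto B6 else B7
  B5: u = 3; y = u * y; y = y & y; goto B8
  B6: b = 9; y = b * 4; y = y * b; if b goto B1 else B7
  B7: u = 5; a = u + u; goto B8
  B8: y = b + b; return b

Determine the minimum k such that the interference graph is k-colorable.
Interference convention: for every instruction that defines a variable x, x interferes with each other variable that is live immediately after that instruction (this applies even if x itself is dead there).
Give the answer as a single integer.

Per-block:
  B0 def {b,v,y} use ∅
  B1 def {b} use {b,y}
  B2 def {b,v} use ∅
  B3 def {a,v} use {v}
  B4 def {b,u} use {b}
  B5 def {u,y} use {y}
  B6 def {b,y} use ∅
  B7 def {a,u} use ∅
  B8 def {y} use {b}

Liveness:
  live B0: ∅→{b,v,y}
  live B1: {b,y}→{b,y}
  live B2: {y}→{b,y}
  live B3: {b,v}→{b}
  live B4: {b}→{b}
  live B5: {b,y}→{b}
  live B6: ∅→{b,y}
  live B7: {b}→{b}
  live B8: {b}→∅

Interfere edges:
  a↔{b,v}
  b↔{a,u,v,y}
  u↔{b,y}
  v↔{a,b,y}
  y↔{b,u,v}

Colouring:
  clique {a,b,v} ⇒ need ≥ 3
  assign a→c2 b→c0 u→c1 v→c1 y→c2 — no edge inside a register ⇒ χ ≤ 3
  χ = 3

Answer: 3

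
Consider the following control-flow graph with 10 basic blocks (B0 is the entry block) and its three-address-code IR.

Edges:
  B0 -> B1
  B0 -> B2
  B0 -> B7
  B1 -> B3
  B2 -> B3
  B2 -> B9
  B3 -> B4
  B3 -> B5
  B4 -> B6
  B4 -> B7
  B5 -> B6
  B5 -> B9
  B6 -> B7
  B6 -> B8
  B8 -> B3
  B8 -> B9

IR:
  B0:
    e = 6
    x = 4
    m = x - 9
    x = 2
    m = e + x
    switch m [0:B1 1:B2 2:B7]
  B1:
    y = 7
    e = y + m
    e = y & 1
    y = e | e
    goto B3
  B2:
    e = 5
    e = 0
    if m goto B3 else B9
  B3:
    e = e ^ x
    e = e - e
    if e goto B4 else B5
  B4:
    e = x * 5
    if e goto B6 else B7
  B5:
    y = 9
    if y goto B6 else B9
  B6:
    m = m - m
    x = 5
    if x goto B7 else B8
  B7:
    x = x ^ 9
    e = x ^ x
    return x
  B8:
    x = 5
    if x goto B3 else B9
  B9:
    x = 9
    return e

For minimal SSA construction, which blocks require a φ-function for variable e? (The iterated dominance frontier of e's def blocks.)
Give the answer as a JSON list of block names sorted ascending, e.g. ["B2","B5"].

Answer: ["B3", "B6", "B7", "B9"]

Working:
idom tree: B1←B0 B2←B0 B3←B0 B4←B3 B5←B3 B6←B3 B7←B0 B8←B6 B9←B0
Dom at joins:
  B3: preds {B1,B2,B8}: {B0,B1} ∩ {B0,B2} ∩ {B0,B3,B6,B8} = {B0}; idom=B0
  B6: preds {B4,B5}: {B0,B3,B4} ∩ {B0,B3,B5} = {B0,B3}; idom=B3
  B7: preds {B0,B4,B6}: {B0} ∩ {B0,B3,B4} ∩ {B0,B3,B6} = {B0}; idom=B0
  B9: preds {B2,B5,B8}: {B0,B2} ∩ {B0,B3,B5} ∩ {B0,B3,B6,B8} = {B0}; idom=B0

DF walk-up:
  join B3 pred B1: B1 stop@B0
  join B3 pred B2: B2 stop@B0
  join B3 pred B8: B8→B6→B3 stop@B0
  join B6 pred B4: B4 stop@B3
  join B6 pred B5: B5 stop@B3
  join B7 pred B0: · stop@B0
  join B7 pred B4: B4→B3 stop@B0
  join B7 pred B6: B6→B3 stop@B0
  join B9 pred B2: B2 stop@B0
  join B9 pred B5: B5→B3 stop@B0
  join B9 pred B8: B8→B6→B3 stop@B0
  B0: DF=∅
  B1: DF={B3}
  B2: DF={B3,B9}
  B3: DF={B3,B7,B9}
  B4: DF={B6,B7}
  B5: DF={B6,B9}
  B6: DF={B3,B7,B9}
  B7: DF=∅
  B8: DF={B3,B9}
  B9: DF=∅

φ for e: defs {B0,B1,B2,B3,B4,B7}
  DF⁺ = {B3,B6,B7,B9}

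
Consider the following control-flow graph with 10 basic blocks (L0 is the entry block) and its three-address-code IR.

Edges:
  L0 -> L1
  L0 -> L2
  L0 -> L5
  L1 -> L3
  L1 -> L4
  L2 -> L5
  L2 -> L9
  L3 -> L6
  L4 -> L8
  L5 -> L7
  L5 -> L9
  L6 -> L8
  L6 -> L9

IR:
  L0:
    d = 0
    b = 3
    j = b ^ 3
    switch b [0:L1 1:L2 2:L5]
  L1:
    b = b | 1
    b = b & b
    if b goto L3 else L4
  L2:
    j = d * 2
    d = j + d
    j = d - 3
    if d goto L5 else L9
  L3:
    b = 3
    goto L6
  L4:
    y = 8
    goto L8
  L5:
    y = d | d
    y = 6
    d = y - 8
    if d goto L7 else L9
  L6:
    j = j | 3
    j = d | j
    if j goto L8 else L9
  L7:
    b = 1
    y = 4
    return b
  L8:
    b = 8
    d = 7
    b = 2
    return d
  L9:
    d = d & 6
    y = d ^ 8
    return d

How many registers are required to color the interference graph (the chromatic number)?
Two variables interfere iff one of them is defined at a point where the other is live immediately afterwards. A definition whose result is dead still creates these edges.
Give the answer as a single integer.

Answer: 3

Working:
Block summaries:
  L0 def {b,d,j} use ∅
  L1 def {b} use {b}
  L2 def {d,j} use {d}
  L3 def {b} use ∅
  L4 def {y} use ∅
  L5 def {d,y} use {d}
  L6 def {j} use {d,j}
  L7 def {b,y} use ∅
  L8 def {b,d} use ∅
  L9 def {d,y} use {d}

Backward fixpoint:
  L0: in=∅ out={b,d,j}
  L1: in={b,d,j} out={d,j}
  L2: in={d} out={d}
  L3: in={d,j} out={d,j}
  L4: in=∅ out=∅
  L5: in={d} out={d}
  L6: in={d,j} out={d}
  L7: in=∅ out=∅
  L8: in=∅ out=∅
  L9: in={d} out=∅

Interfere edges:
  b↔{d,j,y}
  d↔{b,j,y}
  j↔{b,d}
  y↔{b,d}

Registers:
  lower bound: {b,d,j} mutually conflict ⇒ χ ≥ 3
  assign b→c0 d→c1 j→c2 y→c2 — no edge inside a register ⇒ χ ≤ 3
  χ = 3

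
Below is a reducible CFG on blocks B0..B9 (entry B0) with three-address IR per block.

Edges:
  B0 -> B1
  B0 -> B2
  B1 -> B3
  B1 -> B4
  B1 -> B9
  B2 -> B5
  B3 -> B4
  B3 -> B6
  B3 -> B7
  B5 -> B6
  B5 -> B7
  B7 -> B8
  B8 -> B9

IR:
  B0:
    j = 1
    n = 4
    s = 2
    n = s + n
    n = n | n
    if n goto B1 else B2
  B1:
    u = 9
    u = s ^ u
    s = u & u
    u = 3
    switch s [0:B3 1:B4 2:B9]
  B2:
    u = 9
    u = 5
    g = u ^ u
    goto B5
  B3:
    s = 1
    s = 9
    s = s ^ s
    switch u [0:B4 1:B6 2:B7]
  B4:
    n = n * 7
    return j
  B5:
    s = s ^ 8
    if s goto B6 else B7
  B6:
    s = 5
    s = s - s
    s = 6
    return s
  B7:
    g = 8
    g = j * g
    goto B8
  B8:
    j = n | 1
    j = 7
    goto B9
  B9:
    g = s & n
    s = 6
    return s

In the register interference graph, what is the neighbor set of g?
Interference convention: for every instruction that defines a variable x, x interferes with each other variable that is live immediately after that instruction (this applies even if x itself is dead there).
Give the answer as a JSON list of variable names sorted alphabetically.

Per-block:
  B0: def={j,n,s} ue=∅
  B1: def={s,u} ue={s}
  B2: def={g,u} ue=∅
  B3: def={s} ue={u}
  B4: def={n} ue={j,n}
  B5: def={s} ue={s}
  B6: def={s} ue=∅
  B7: def={g} ue={j}
  B8: def={j} ue={n}
  B9: def={g,s} ue={n,s}

Live sets:
  B0 li=∅ lo={j,n,s}
  B1 li={j,n,s} lo={j,n,s,u}
  B2 li={j,n,s} lo={j,n,s}
  B3 li={j,n,u} lo={j,n,s}
  B4 li={j,n} lo=∅
  B5 li={j,n,s} lo={j,n,s}
  B6 li=∅ lo=∅
  B7 li={j,n,s} lo={n,s}
  B8 li={n,s} lo={n,s}
  B9 li={n,s} lo=∅

Conflict graph:
  g — {j,n,s}
  j — {g,n,s,u}
  n — {g,j,s,u}
  s — {g,j,n,u}
  u — {j,n,s}

N(g) = ["j", "n", "s"]

Answer: ["j", "n", "s"]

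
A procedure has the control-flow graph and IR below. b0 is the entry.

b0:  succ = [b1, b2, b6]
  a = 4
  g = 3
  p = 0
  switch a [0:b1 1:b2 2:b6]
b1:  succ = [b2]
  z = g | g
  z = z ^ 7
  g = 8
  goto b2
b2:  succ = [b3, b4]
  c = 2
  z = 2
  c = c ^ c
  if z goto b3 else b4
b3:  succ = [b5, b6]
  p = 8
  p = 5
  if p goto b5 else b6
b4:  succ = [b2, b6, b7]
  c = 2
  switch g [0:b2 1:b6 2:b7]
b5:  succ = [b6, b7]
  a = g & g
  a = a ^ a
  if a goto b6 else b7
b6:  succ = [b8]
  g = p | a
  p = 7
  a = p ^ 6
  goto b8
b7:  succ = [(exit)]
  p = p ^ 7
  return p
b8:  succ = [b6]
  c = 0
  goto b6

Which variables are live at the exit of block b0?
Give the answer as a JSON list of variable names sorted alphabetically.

Answer: ["a", "g", "p"]

Analysis:
Per-block:
  b0: {a,g,p} / ∅
  b1: {g,z} / {g}
  b2: {c,z} / ∅
  b3: {p} / ∅
  b4: {c} / {g}
  b5: {a} / {g}
  b6: {a,g,p} / {a,p}
  b7: {p} / {p}
  b8: {c} / ∅

Live sets:
  b0 li=∅ lo={a,g,p}
  b1 li={a,g,p} lo={a,g,p}
  b2 li={a,g,p} lo={a,g,p}
  b3 li={a,g} lo={a,g,p}
  b4 li={a,g,p} lo={a,g,p}
  b5 li={g,p} lo={a,p}
  b6 li={a,p} lo={a,p}
  b7 li={p} lo=∅
  b8 li={a,p} lo={a,p}

live-out(b0) = ["a", "g", "p"]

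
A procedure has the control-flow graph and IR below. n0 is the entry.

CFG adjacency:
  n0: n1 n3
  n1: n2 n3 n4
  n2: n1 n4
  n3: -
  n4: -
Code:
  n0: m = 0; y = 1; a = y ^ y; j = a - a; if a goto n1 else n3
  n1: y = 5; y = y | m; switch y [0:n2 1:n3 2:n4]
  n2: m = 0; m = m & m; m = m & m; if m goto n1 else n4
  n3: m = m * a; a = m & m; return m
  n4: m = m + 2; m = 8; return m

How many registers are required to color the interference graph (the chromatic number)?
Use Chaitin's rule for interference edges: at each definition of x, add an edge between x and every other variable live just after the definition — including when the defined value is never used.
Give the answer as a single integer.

Answer: 3

Derivation:
Block summaries:
  n0: def={a,j,m,y} ue=∅
  n1: def={y} ue={m}
  n2: def={m} ue=∅
  n3: def={a,m} ue={a,m}
  n4: def={m} ue={m}

Live sets:
  n0: in=∅ out={a,m}
  n1: in={a,m} out={a,m}
  n2: in={a} out={a,m}
  n3: in={a,m} out=∅
  n4: in={m} out=∅

Interference:
  a↔{j,m,y}
  j↔{a,m}
  m↔{a,j,y}
  y↔{a,m}

Registers:
  lower bound: {a,j,m} mutually conflict ⇒ χ ≥ 3
  3-colouring: r0={a}  r1={m}  r2={j,y}
  χ = 3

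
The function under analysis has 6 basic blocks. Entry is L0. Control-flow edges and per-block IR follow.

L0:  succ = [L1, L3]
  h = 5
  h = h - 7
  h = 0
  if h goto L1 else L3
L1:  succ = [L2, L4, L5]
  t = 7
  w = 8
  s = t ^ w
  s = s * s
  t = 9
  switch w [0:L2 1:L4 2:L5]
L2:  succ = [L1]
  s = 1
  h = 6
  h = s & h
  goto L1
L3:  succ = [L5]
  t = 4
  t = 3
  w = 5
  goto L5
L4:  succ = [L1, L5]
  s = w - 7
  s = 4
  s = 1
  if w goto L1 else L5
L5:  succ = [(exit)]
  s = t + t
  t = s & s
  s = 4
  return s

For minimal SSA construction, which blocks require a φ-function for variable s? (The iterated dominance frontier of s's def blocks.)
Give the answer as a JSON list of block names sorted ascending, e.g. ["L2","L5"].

idom tree: L1←L0 L2←L1 L3←L0 L4←L1 L5←L0
Join-block Dom:
  L1: preds {L0,L2,L4}: {L0} ∩ {L0,L1,L2} ∩ {L0,L1,L4} = {L0}; idom=L0
  L5: preds {L1,L3,L4}: {L0,L1} ∩ {L0,L3} ∩ {L0,L1,L4} = {L0}; idom=L0

Frontier:
  L1←L0: walk · to L0
  L1←L2: walk L2→L1 to L0
  L1←L4: walk L4→L1 to L0
  L5←L1: walk L1 to L0
  L5←L3: walk L3 to L0
  L5←L4: walk L4→L1 to L0
  L0: DF=∅
  L1: DF={L1,L5}
  L2: DF={L1}
  L3: DF={L5}
  L4: DF={L1,L5}
  L5: DF=∅

φ for s: defs {L1,L2,L4,L5}
  DF⁺ = {L1,L5}

Answer: ["L1", "L5"]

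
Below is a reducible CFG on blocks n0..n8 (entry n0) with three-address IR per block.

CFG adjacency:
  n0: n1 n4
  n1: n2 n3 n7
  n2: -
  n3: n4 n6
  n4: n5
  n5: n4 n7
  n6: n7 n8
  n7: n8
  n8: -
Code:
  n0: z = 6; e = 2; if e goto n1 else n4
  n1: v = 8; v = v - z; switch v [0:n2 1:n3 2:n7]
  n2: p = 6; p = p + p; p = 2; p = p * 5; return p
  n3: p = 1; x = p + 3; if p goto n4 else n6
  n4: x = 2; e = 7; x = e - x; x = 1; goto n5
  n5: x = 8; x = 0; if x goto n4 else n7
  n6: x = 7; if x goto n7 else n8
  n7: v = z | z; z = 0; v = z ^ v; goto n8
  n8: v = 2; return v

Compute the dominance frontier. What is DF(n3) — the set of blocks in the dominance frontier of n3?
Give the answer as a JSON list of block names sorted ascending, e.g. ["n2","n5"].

Answer: ["n4", "n7", "n8"]

Analysis:
idom tree: n1←n0 n2←n1 n3←n1 n4←n0 n5←n4 n6←n3 n7←n0 n8←n0
Dom at joins:
  n4: preds {n0,n3,n5}: {n0} ∩ {n0,n1,n3} ∩ {n0,n4,n5} = {n0}; idom=n0
  n7: preds {n1,n5,n6}: {n0,n1} ∩ {n0,n4,n5} ∩ {n0,n1,n3,n6} = {n0}; idom=n0
  n8: preds {n6,n7}: {n0,n1,n3,n6} ∩ {n0,n7} = {n0}; idom=n0

DF derivation:
  n4←n0: walk · to n0
  n4←n3: walk n3→n1 to n0
  n4←n5: walk n5→n4 to n0
  n7←n1: walk n1 to n0
  n7←n5: walk n5→n4 to n0
  n7←n6: walk n6→n3→n1 to n0
  n8←n6: walk n6→n3→n1 to n0
  n8←n7: walk n7 to n0
  n0: DF=∅
  n1: DF={n4,n7,n8}
  n2: DF=∅
  n3: DF={n4,n7,n8}
  n4: DF={n4,n7}
  n5: DF={n4,n7}
  n6: DF={n7,n8}
  n7: DF={n8}
  n8: DF=∅

DF(n3) = ["n4", "n7", "n8"]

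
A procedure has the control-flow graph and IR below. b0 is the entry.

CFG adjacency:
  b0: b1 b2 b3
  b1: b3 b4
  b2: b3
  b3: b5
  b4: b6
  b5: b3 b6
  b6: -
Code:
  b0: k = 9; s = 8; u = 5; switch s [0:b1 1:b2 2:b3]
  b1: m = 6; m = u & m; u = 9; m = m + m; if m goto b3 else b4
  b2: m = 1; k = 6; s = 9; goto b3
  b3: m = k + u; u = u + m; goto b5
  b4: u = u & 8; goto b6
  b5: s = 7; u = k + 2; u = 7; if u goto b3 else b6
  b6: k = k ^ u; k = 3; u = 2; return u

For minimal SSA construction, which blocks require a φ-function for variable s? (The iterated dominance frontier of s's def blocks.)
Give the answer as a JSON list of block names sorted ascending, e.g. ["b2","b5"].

idom tree: b1←b0 b2←b0 b3←b0 b4←b1 b5←b3 b6←b0
Dom at joins:
  b3: preds {b0,b1,b2,b5}: {b0} ∩ {b0,b1} ∩ {b0,b2} ∩ {b0,b3,b5} = {b0}; idom=b0
  b6: preds {b4,b5}: {b0,b1,b4} ∩ {b0,b3,b5} = {b0}; idom=b0

Frontier:
  b3←b0: walk · to b0
  b3←b1: walk b1 to b0
  b3←b2: walk b2 to b0
  b3←b5: walk b5→b3 to b0
  b6←b4: walk b4→b1 to b0
  b6←b5: walk b5→b3 to b0
  b0: DF=∅
  b1: DF={b3,b6}
  b2: DF={b3}
  b3: DF={b3,b6}
  b4: DF={b6}
  b5: DF={b3,b6}
  b6: DF=∅

φ for s: defs {b0,b2,b5}
  DF⁺ = {b3,b6}

Answer: ["b3", "b6"]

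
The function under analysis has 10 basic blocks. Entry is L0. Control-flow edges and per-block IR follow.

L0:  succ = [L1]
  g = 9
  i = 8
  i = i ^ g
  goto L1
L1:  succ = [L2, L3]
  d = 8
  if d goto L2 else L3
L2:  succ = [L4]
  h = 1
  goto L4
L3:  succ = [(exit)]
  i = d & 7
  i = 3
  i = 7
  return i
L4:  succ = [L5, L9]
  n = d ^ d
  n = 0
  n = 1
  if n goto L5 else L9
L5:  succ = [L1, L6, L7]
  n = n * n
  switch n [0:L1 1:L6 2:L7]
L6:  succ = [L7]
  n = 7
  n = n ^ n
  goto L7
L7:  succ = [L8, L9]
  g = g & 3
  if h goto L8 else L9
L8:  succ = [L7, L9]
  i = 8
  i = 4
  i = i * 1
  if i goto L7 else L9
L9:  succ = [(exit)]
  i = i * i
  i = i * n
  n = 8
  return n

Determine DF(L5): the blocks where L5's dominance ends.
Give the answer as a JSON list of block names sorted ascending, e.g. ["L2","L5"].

Answer: ["L1", "L9"]

Working:
idom tree: L1←L0 L2←L1 L3←L1 L4←L2 L5←L4 L6←L5 L7←L5 L8←L7 L9←L4
Dom∩ at merges:
  L1: preds {L0,L5}: {L0} ∩ {L0,L1,L2,L4,L5} = {L0}; idom=L0
  L7: preds {L5,L6,L8}: {L0,L1,L2,L4,L5} ∩ {L0,L1,L2,L4,L5,L6} ∩ {L0,L1,L2,L4,L5,L7,L8} = {L0,L1,L2,L4,L5}; idom=L5
  L9: preds {L4,L7,L8}: {L0,L1,L2,L4} ∩ {L0,L1,L2,L4,L5,L7} ∩ {L0,L1,L2,L4,L5,L7,L8} = {L0,L1,L2,L4}; idom=L4

DF walk-up:
  join L1 pred L0: · stop@L0
  join L1 pred L5: L5→L4→L2→L1 stop@L0
  join L7 pred L5: · stop@L5
  join L7 pred L6: L6 stop@L5
  join L7 pred L8: L8→L7 stop@L5
  join L9 pred L4: · stop@L4
  join L9 pred L7: L7→L5 stop@L4
  join L9 pred L8: L8→L7→L5 stop@L4
  DF(L0)=∅
  DF(L1)={L1}
  DF(L2)={L1}
  DF(L3)=∅
  DF(L4)={L1}
  DF(L5)={L1,L9}
  DF(L6)={L7}
  DF(L7)={L7,L9}
  DF(L8)={L7,L9}
  DF(L9)=∅

DF(L5) = ["L1", "L9"]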